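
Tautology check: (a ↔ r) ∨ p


Build the truth table over {a, p, r}:
a | p | r | φ
-------------
F | F | F | T
T | F | F | F
F | T | F | T
T | T | F | T
F | F | T | F
T | F | T | T
F | T | T | T
T | T | T | T
Counterexample at row 2: with a=T, p=F, r=F, the formula is F.

No, it is not a tautology.


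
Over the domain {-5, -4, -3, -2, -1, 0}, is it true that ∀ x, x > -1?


Evaluate the predicate on each element: -5:F, -4:F, -3:F, -2:F, -1:F, 0:T.
Counterexample x = -5 fails the predicate.

F


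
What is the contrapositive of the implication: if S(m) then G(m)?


The contrapositive of (P → Q) is (¬Q → ¬P); it is logically equivalent to the original.
Here P = 'S(m)' and Q = 'G(m)'.

If not (G(m)), then not (S(m)).


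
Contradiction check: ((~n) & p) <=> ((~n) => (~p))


Truth table over {n, p}:
n | p | φ
---------
False | False | False
True | False | False
False | True | False
True | True | False
Every row is false.

Yes, it is a contradiction.


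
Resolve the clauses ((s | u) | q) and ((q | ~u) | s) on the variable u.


The clauses contain complementary literals u and ~u.
Resolution eliminates this pair and disjoins the remaining literals (merging duplicates).

(q | s)


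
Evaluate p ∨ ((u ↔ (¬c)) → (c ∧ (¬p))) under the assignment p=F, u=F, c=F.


Substitute p=F, u=F, c=F:
¬c = T
u ↔ (¬c) = F ↔ T = F
¬p = T
c ∧ (¬p) = F ∧ T = F
(u ↔ (¬c)) → (c ∧ (¬p)) = F → F = T
p ∨ ((u ↔ (¬c)) → (c ∧ (¬p))) = F ∨ T = T

T


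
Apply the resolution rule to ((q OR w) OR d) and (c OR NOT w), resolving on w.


The clauses contain complementary literals w and NOTw.
Resolution eliminates this pair and disjoins the remaining literals (merging duplicates).

((d OR q) OR c)


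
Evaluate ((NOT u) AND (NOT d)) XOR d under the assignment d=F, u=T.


Substitute d=F, u=T:
NOT u = F
NOT d = T
(NOT u) AND (NOT d) = F AND T = F
((NOT u) AND (NOT d)) XOR d = F XOR F = F

F


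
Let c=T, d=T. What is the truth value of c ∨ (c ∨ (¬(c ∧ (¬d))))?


Substitute c=T, d=T:
¬d = F
c ∧ (¬d) = T ∧ F = F
¬(c ∧ (¬d)) = T
c ∨ (¬(c ∧ (¬d))) = T ∨ T = T
c ∨ (c ∨ (¬(c ∧ (¬d)))) = T ∨ T = T

T


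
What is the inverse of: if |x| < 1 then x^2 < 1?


The inverse of (P → Q) is (¬P → ¬Q). It is equivalent to the converse, not to the original.
Here P = '|x| < 1' and Q = 'x^2 < 1'.

If not (|x| < 1), then not (x^2 < 1).


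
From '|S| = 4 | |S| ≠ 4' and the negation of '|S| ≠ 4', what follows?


Disjunctive syllogism: from (P ∨ Q) and ¬P, infer Q.
One disjunct, '|S| ≠ 4', is ruled out; the other must hold.

|S| = 4


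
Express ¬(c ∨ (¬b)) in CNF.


Step 1: Apply De Morgan: ¬(c ∨ (¬b)) = ¬c ∧ ¬(¬b).
Step 2: Eliminate any double negations (¬¬X = X).

(¬c) ∧ b


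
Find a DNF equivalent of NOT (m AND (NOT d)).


Step 1: Apply De Morgan: ¬(m ∧ (¬d)) = ¬m ∨ ¬(¬d).
Step 2: Eliminate any double negations (¬¬X = X).

(NOT m) OR d


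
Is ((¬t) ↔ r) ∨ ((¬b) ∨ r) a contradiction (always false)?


Truth table over {b, r, t}:
b | r | t | φ
-------------
F | F | F | T
T | F | F | F
F | T | F | T
T | T | F | T
F | F | T | T
T | F | T | T
F | T | T | T
T | T | T | T
Satisfying assignment at row 1: b=F, r=F, t=F gives T.

No, it is not a contradiction.


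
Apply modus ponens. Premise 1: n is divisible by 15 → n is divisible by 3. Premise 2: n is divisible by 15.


Modus ponens: from (P → Q) and P, infer Q.
P = 'n is divisible by 15' is asserted, and P → Q holds, so Q follows.

n is divisible by 3.


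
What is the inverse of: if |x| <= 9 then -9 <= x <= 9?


The inverse of (P → Q) is (¬P → ¬Q). It is equivalent to the converse, not to the original.
Here P = '|x| <= 9' and Q = '-9 <= x <= 9'.

If not (|x| <= 9), then not (-9 <= x <= 9).


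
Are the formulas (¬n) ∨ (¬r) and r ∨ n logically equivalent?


Compare truth tables:
n | r | φ | ψ
-------------
F | F | T | F
T | F | T | T
F | T | T | T
T | T | F | T
They differ at row 1 (n=F, r=F): φ=T but ψ=F.

No, they are not logically equivalent.


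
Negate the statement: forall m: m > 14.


¬(forall x: φ) = exists x: ¬φ, and ¬(exists x: φ) = forall x: ¬φ.
Apply to the universal statement.

exists m: ~(m > 14)


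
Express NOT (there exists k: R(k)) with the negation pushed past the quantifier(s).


¬(for all x: φ) = there exists x: ¬φ, and ¬(there exists x: φ) = for all x: ¬φ.
Apply to the existential statement.

for all k: NOT(R(k))


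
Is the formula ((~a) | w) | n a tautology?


Build the truth table over {a, n, w}:
a | n | w | φ
-------------
False | False | False | True
True | False | False | False
False | True | False | True
True | True | False | True
False | False | True | True
True | False | True | True
False | True | True | True
True | True | True | True
Counterexample at row 2: with a=True, n=False, w=False, the formula is False.

No, it is not a tautology.


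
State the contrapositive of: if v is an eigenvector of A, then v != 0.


The contrapositive of (P → Q) is (¬Q → ¬P); it is logically equivalent to the original.
Here P = 'v is an eigenvector of A' and Q = 'v != 0'.

If not (v != 0), then not (v is an eigenvector of A).


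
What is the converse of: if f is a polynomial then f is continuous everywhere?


The converse of (P → Q) is (Q → P). It is not in general equivalent to the original.
Here P = 'f is a polynomial' and Q = 'f is continuous everywhere'.

If f is continuous everywhere, then f is a polynomial.


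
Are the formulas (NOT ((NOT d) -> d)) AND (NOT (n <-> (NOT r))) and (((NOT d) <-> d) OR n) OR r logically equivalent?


Compare truth tables:
d | n | r | φ | ψ
-----------------
F | F | F | T | F
T | F | F | F | F
F | T | F | F | T
T | T | F | F | T
F | F | T | F | T
T | F | T | F | T
F | T | T | T | T
T | T | T | F | T
They differ at row 1 (d=F, n=F, r=F): φ=T but ψ=F.

No, they are not logically equivalent.


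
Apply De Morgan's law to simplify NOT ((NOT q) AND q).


De Morgan: the negation of a conjunction is the disjunction of the negations.
Distribute NOT across AND, flipping it to OR, and negate each literal.

q OR (NOT q)


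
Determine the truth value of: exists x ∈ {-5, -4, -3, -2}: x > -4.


Evaluate the predicate on each element: -5:False, -4:False, -3:True, -2:True.
Witness x = -3 satisfies the predicate.

True


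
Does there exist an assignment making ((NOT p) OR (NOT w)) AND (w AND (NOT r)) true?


Search for a satisfying assignment over {p, r, w}.
Try p=F, r=F, w=T: the formula evaluates to T.
A satisfying assignment exists.

Satisfiable.


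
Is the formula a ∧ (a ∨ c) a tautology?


Build the truth table over {a, c}:
a | c | φ
---------
F | F | F
T | F | T
F | T | F
T | T | T
Counterexample at row 1: with a=F, c=F, the formula is F.

No, it is not a tautology.


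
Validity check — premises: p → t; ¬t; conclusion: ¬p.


This matches the form of modus tollens: the conclusion follows in every model of the premises.

Valid.


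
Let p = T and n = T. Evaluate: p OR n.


Disjunction is false only when both operands are false.
Substitute: p=T, n=T.
T OR T evaluates to T.

T


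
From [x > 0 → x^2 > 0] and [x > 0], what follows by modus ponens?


Modus ponens: from (P → Q) and P, infer Q.
P = 'x > 0' is asserted, and P → Q holds, so Q follows.

x^2 > 0.


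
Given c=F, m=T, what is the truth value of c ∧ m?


Conjunction is true only when both operands are true.
Substitute: c=F, m=T.
F ∧ T evaluates to F.

F


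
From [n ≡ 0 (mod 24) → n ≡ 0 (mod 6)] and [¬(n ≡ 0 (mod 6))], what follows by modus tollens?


Modus tollens: from (P → Q) and ¬Q, infer ¬P.
Q = 'n ≡ 0 (mod 6)' is denied; since P → Q, P must also fail.

Not (n ≡ 0 (mod 24)).


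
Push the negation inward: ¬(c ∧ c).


De Morgan: the negation of a conjunction is the disjunction of the negations.
Distribute ¬ across ∧, flipping it to ∨, and negate each literal.

(¬c) ∨ (¬c)


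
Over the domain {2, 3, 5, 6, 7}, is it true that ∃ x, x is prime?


Evaluate the predicate on each element: 2:T, 3:T, 5:T, 6:F, 7:T.
Witness x = 2 satisfies the predicate.

T


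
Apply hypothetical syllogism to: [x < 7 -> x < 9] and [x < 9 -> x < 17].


Hypothetical syllogism: from (P → Q) and (Q → R), infer (P → R).
Chain the two implications through the shared middle term 'x < 9'.

x < 7 -> x < 17


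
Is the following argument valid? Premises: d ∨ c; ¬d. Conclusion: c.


This matches the form of disjunctive syllogism: the conclusion follows in every model of the premises.

Valid.


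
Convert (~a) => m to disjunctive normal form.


Step 1: Rewrite (¬a) → m as ¬(¬a) ∨ m.
Step 2: Eliminate any double negations (¬¬X = X).

a | m


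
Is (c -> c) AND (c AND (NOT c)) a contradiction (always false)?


Truth table over {c}:
c | φ
-----
F | F
T | F
Every row is false.

Yes, it is a contradiction.


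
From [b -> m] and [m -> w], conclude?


Hypothetical syllogism: from (P → Q) and (Q → R), infer (P → R).
Chain the two implications through the shared middle term 'm'.

b -> w


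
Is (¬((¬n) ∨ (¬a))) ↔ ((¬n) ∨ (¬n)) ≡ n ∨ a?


Compare truth tables:
a | n | φ | ψ
-------------
F | F | F | F
T | F | F | T
F | T | T | T
T | T | F | T
They differ at row 2 (a=T, n=F): φ=F but ψ=T.

No, they are not logically equivalent.


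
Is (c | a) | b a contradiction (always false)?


Truth table over {a, b, c}:
a | b | c | φ
-------------
False | False | False | False
True | False | False | True
False | True | False | True
True | True | False | True
False | False | True | True
True | False | True | True
False | True | True | True
True | True | True | True
Satisfying assignment at row 2: a=True, b=False, c=False gives True.

No, it is not a contradiction.


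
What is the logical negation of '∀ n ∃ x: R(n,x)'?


Negation flips each quantifier (∀↔∃) and negates the inner predicate.
¬(∀ n ∃ x: φ) = ∃ n ∀ x: ¬φ.

∃ n ∀ x: ¬(R(n,x))


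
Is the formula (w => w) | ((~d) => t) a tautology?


Build the truth table over {d, t, w}:
d | t | w | φ
-------------
False | False | False | True
True | False | False | True
False | True | False | True
True | True | False | True
False | False | True | True
True | False | True | True
False | True | True | True
True | True | True | True
Every row evaluates to true.

Yes, it is a tautology.


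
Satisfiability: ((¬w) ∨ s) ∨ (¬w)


Search for a satisfying assignment over {s, w}.
Try s=F, w=F: the formula evaluates to T.
A satisfying assignment exists.

Satisfiable.


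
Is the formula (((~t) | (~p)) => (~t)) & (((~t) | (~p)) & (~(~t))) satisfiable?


Check all 4 assignments over {p, t}:
p | t | φ
---------
False | False | False
True | False | False
False | True | False
True | True | False
No assignment makes the formula true.

Unsatisfiable.


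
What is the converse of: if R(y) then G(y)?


The converse of (P → Q) is (Q → P). It is not in general equivalent to the original.
Here P = 'R(y)' and Q = 'G(y)'.

If G(y), then R(y).


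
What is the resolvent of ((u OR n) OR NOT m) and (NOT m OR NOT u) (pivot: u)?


The clauses contain complementary literals u and NOTu.
Resolution eliminates this pair and disjoins the remaining literals (merging duplicates).

(n OR NOT m)


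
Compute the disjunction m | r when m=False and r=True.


Disjunction is false only when both operands are false.
Substitute: m=False, r=True.
False | True evaluates to True.

True


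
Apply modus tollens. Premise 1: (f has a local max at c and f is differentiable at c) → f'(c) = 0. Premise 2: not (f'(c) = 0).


Modus tollens: from (P → Q) and ¬Q, infer ¬P.
Q = 'f'(c) = 0' is denied; since P → Q, P must also fail.

Not ((f has a local max at c and f is differentiable at c)).


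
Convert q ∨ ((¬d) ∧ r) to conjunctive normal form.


Step 1: Distribute ∨ over ∧: q ∨ ((¬d) ∧ r) = (q ∨ (¬d)) ∧ (q ∨ r).

(q ∨ (¬d)) ∧ (q ∨ r)


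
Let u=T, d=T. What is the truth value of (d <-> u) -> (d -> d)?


Substitute u=T, d=T:
d <-> u = T <-> T = T
d -> d = T -> T = T
(d <-> u) -> (d -> d) = T -> T = T

T


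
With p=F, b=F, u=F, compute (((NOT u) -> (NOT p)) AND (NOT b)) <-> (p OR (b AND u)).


Substitute p=F, b=F, u=F:
NOT u = T
NOT p = T
(NOT u) -> (NOT p) = T -> T = T
NOT b = T
((NOT u) -> (NOT p)) AND (NOT b) = T AND T = T
b AND u = F AND F = F
p OR (b AND u) = F OR F = F
(((NOT u) -> (NOT p)) AND (NOT b)) <-> (p OR (b AND u)) = T <-> F = F

F


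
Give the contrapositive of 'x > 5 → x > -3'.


The contrapositive of (P → Q) is (¬Q → ¬P); it is logically equivalent to the original.
Here P = 'x > 5' and Q = 'x > -3'.

If not (x > -3), then not (x > 5).


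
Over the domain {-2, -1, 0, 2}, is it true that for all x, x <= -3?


Evaluate the predicate on each element: -2:F, -1:F, 0:F, 2:F.
Counterexample x = -2 fails the predicate.

F


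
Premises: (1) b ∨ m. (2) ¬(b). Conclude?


Disjunctive syllogism: from (P ∨ Q) and ¬P, infer Q.
One disjunct, 'b', is ruled out; the other must hold.

m


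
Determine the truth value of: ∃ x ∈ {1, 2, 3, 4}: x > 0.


Evaluate the predicate on each element: 1:T, 2:T, 3:T, 4:T.
Witness x = 1 satisfies the predicate.

T


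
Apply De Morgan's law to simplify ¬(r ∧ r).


De Morgan: the negation of a conjunction is the disjunction of the negations.
Distribute ¬ across ∧, flipping it to ∨, and negate each literal.

(¬r) ∨ (¬r)


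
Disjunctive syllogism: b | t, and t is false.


Disjunctive syllogism: from (P ∨ Q) and ¬P, infer Q.
One disjunct, 't', is ruled out; the other must hold.

b


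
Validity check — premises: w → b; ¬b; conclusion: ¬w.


This matches the form of modus tollens: the conclusion follows in every model of the premises.

Valid.


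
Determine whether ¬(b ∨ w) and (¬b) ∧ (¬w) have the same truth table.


Compare truth tables:
b | w | φ | ψ
-------------
F | F | T | T
T | F | F | F
F | T | F | F
T | T | F | F
The columns φ and ψ agree on every row.

Yes, they are logically equivalent.


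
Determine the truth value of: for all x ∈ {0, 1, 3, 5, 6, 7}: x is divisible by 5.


Evaluate the predicate on each element: 0:T, 1:F, 3:F, 5:T, 6:F, 7:F.
Counterexample x = 1 fails the predicate.

F


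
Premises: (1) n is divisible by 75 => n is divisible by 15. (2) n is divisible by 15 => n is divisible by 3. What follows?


Hypothetical syllogism: from (P → Q) and (Q → R), infer (P → R).
Chain the two implications through the shared middle term 'n is divisible by 15'.

n is divisible by 75 => n is divisible by 3


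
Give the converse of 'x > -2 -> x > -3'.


The converse of (P → Q) is (Q → P). It is not in general equivalent to the original.
Here P = 'x > -2' and Q = 'x > -3'.

If x > -3, then x > -2.


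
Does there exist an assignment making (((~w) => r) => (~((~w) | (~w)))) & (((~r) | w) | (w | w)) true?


Search for a satisfying assignment over {r, w}.
Try r=False, w=False: the formula evaluates to True.
A satisfying assignment exists.

Satisfiable.


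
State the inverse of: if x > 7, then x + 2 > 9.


The inverse of (P → Q) is (¬P → ¬Q). It is equivalent to the converse, not to the original.
Here P = 'x > 7' and Q = 'x + 2 > 9'.

If not (x > 7), then not (x + 2 > 9).


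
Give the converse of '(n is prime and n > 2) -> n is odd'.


The converse of (P → Q) is (Q → P). It is not in general equivalent to the original.
Here P = '(n is prime and n > 2)' and Q = 'n is odd'.

If n is odd, then (n is prime and n > 2).


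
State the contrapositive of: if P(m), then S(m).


The contrapositive of (P → Q) is (¬Q → ¬P); it is logically equivalent to the original.
Here P = 'P(m)' and Q = 'S(m)'.

If not (S(m)), then not (P(m)).


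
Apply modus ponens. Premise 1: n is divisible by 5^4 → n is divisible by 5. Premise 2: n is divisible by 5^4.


Modus ponens: from (P → Q) and P, infer Q.
P = 'n is divisible by 5^4' is asserted, and P → Q holds, so Q follows.

n is divisible by 5.


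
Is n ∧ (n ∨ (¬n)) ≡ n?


Compare truth tables:
n | φ | ψ
---------
F | F | F
T | T | T
The columns φ and ψ agree on every row.

Yes, they are logically equivalent.


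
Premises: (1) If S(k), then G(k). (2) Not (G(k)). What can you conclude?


Modus tollens: from (P → Q) and ¬Q, infer ¬P.
Q = 'G(k)' is denied; since P → Q, P must also fail.

Not (S(k)).


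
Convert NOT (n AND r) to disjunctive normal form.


Step 1: Apply De Morgan: ¬(n ∧ r) = ¬n ∨ ¬r.

(NOT n) OR (NOT r)


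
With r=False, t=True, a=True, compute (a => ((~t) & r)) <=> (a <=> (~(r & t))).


Substitute r=False, t=True, a=True:
~t = False
(~t) & r = False & False = False
a => ((~t) & r) = True => False = False
r & t = False & True = False
~(r & t) = True
a <=> (~(r & t)) = True <=> True = True
(a => ((~t) & r)) <=> (a <=> (~(r & t))) = False <=> True = False

False


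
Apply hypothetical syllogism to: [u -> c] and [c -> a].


Hypothetical syllogism: from (P → Q) and (Q → R), infer (P → R).
Chain the two implications through the shared middle term 'c'.

u -> a


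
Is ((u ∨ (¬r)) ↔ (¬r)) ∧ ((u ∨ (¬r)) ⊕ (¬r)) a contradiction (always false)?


Truth table over {r, u}:
r | u | φ
---------
F | F | F
T | F | F
F | T | F
T | T | F
Every row is false.

Yes, it is a contradiction.


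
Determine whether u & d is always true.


Build the truth table over {d, u}:
d | u | φ
---------
False | False | False
True | False | False
False | True | False
True | True | True
Counterexample at row 1: with d=False, u=False, the formula is False.

No, it is not a tautology.


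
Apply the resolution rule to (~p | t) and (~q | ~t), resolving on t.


The clauses contain complementary literals t and ~t.
Resolution eliminates this pair and disjoins the remaining literals (merging duplicates).

(~p | ~q)


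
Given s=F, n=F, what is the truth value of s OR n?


Disjunction is false only when both operands are false.
Substitute: s=F, n=F.
F OR F evaluates to F.

F


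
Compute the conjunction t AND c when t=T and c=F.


Conjunction is true only when both operands are true.
Substitute: t=T, c=F.
T AND F evaluates to F.

F


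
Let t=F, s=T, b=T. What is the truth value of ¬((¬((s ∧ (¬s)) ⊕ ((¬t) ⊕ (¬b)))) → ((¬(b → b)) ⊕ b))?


Substitute t=F, s=T, b=T:
… (earlier sub-steps elided)
¬t = T
¬b = F
(¬t) ⊕ (¬b) = T ⊕ F = T
(s ∧ (¬s)) ⊕ ((¬t) ⊕ (¬b)) = F ⊕ T = T
¬((s ∧ (¬s)) ⊕ ((¬t) ⊕ (¬b))) = F
b → b = T → T = T
¬(b → b) = F
(¬(b → b)) ⊕ b = F ⊕ T = T
(¬((s ∧ (¬s)) ⊕ ((¬t) ⊕ (¬b)))) → ((¬(b → b)) ⊕ b) = F → T = T
¬((¬((s ∧ (¬s)) ⊕ ((¬t) ⊕ (¬b)))) → ((¬(b → b)) ⊕ b)) = F

F


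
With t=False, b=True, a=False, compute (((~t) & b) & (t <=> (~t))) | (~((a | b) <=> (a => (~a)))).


Substitute t=False, b=True, a=False:
… (earlier sub-steps elided)
(~t) & b = True & True = True
~t = True
t <=> (~t) = False <=> True = False
((~t) & b) & (t <=> (~t)) = True & False = False
a | b = False | True = True
~a = True
a => (~a) = False => True = True
(a | b) <=> (a => (~a)) = True <=> True = True
~((a | b) <=> (a => (~a))) = False
(((~t) & b) & (t <=> (~t))) | (~((a | b) <=> (a => (~a)))) = False | False = False

False


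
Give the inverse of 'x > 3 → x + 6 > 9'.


The inverse of (P → Q) is (¬P → ¬Q). It is equivalent to the converse, not to the original.
Here P = 'x > 3' and Q = 'x + 6 > 9'.

If not (x > 3), then not (x + 6 > 9).


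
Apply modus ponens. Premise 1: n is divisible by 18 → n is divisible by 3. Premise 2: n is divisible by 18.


Modus ponens: from (P → Q) and P, infer Q.
P = 'n is divisible by 18' is asserted, and P → Q holds, so Q follows.

n is divisible by 3.


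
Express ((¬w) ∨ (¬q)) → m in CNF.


Step 1: Rewrite as ¬((¬w) ∨ (¬q)) ∨ m = (¬(¬w) ∧ ¬(¬q)) ∨ m.
Step 2: Distribute ∨ over ∧.
Step 3: Eliminate any double negations (¬¬X = X).

(w ∨ m) ∧ (q ∨ m)


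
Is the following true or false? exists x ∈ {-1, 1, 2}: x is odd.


Evaluate the predicate on each element: -1:True, 1:True, 2:False.
Witness x = -1 satisfies the predicate.

True


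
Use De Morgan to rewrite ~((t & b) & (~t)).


De Morgan: the negation of a conjunction is the disjunction of the negations.
Distribute ~ across &, flipping it to |, and negate each literal.

((~t) | (~b)) | t


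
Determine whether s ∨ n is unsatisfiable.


Truth table over {n, s}:
n | s | φ
---------
F | F | F
T | F | T
F | T | T
T | T | T
Satisfying assignment at row 2: n=T, s=F gives T.

No, it is not a contradiction.


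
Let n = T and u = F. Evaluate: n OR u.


Disjunction is false only when both operands are false.
Substitute: n=T, u=F.
T OR F evaluates to T.

T


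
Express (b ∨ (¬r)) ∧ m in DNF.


Step 1: Distribute ∧ over ∨: (b ∨ (¬r)) ∧ m = (b ∧ m) ∨ ((¬r) ∧ m).

(b ∧ m) ∨ ((¬r) ∧ m)


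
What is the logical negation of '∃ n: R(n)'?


¬(∀ x: φ) = ∃ x: ¬φ, and ¬(∃ x: φ) = ∀ x: ¬φ.
Apply to the existential statement.

∀ n: ¬(R(n))


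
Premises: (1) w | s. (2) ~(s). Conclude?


Disjunctive syllogism: from (P ∨ Q) and ¬P, infer Q.
One disjunct, 's', is ruled out; the other must hold.

w


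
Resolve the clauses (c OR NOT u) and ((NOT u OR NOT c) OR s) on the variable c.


The clauses contain complementary literals c and NOTc.
Resolution eliminates this pair and disjoins the remaining literals (merging duplicates).

(NOT u OR s)


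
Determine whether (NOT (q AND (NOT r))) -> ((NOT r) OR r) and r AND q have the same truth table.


Compare truth tables:
q | r | φ | ψ
-------------
F | F | T | F
T | F | T | F
F | T | T | F
T | T | T | T
They differ at row 1 (q=F, r=F): φ=T but ψ=F.

No, they are not logically equivalent.


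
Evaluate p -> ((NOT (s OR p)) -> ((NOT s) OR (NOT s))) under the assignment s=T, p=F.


Substitute s=T, p=F:
s OR p = T OR F = T
NOT (s OR p) = F
NOT s = F
NOT s = F
(NOT s) OR (NOT s) = F OR F = F
(NOT (s OR p)) -> ((NOT s) OR (NOT s)) = F -> F = T
p -> ((NOT (s OR p)) -> ((NOT s) OR (NOT s))) = F -> T = T

T


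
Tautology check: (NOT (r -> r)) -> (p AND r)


Build the truth table over {p, r}:
p | r | φ
---------
F | F | T
T | F | T
F | T | T
T | T | T
Every row evaluates to true.

Yes, it is a tautology.


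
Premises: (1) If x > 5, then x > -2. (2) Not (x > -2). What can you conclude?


Modus tollens: from (P → Q) and ¬Q, infer ¬P.
Q = 'x > -2' is denied; since P → Q, P must also fail.

Not (x > 5).


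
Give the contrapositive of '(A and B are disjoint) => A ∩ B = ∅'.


The contrapositive of (P → Q) is (¬Q → ¬P); it is logically equivalent to the original.
Here P = '(A and B are disjoint)' and Q = 'A ∩ B = ∅'.

If not (A ∩ B = ∅), then not ((A and B are disjoint)).


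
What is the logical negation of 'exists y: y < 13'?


¬(forall x: φ) = exists x: ¬φ, and ¬(exists x: φ) = forall x: ¬φ.
Apply to the existential statement.

forall y: ~(y < 13)


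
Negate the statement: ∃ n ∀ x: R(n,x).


Negation flips each quantifier (∀↔∃) and negates the inner predicate.
¬(∃ n ∀ x: φ) = ∀ n ∃ x: ¬φ.

∀ n ∃ x: ¬(R(n,x))


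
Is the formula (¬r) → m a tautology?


Build the truth table over {m, r}:
m | r | φ
---------
F | F | F
T | F | T
F | T | T
T | T | T
Counterexample at row 1: with m=F, r=F, the formula is F.

No, it is not a tautology.


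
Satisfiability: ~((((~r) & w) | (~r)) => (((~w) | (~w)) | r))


Search for a satisfying assignment over {r, w}.
Try r=False, w=True: the formula evaluates to True.
A satisfying assignment exists.

Satisfiable.


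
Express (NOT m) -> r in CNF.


Step 1: Rewrite (¬m) → r as ¬(¬m) ∨ r.
Step 2: Eliminate any double negations (¬¬X = X).

m OR r


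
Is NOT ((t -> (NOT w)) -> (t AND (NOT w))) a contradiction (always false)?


Truth table over {t, w}:
t | w | φ
---------
F | F | T
T | F | F
F | T | T
T | T | F
Satisfying assignment at row 1: t=F, w=F gives T.

No, it is not a contradiction.


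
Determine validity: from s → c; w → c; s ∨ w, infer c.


This matches the form of proof by cases: the conclusion follows in every model of the premises.

Valid.


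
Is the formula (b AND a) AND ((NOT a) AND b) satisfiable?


Check all 4 assignments over {a, b}:
a | b | φ
---------
F | F | F
T | F | F
F | T | F
T | T | F
No assignment makes the formula true.

Unsatisfiable.


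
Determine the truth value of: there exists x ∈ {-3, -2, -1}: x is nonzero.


Evaluate the predicate on each element: -3:T, -2:T, -1:T.
Witness x = -3 satisfies the predicate.

T


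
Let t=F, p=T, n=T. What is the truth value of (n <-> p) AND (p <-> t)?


Substitute t=F, p=T, n=T:
n <-> p = T <-> T = T
p <-> t = T <-> F = F
(n <-> p) AND (p <-> t) = T AND F = F

F


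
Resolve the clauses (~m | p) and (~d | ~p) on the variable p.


The clauses contain complementary literals p and ~p.
Resolution eliminates this pair and disjoins the remaining literals (merging duplicates).

(~m | ~d)


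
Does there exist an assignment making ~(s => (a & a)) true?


Search for a satisfying assignment over {a, s}.
Try a=False, s=True: the formula evaluates to True.
A satisfying assignment exists.

Satisfiable.


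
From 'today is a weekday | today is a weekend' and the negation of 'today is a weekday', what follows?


Disjunctive syllogism: from (P ∨ Q) and ¬P, infer Q.
One disjunct, 'today is a weekday', is ruled out; the other must hold.

today is a weekend


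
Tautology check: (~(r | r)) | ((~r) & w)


Build the truth table over {r, w}:
r | w | φ
---------
False | False | True
True | False | False
False | True | True
True | True | False
Counterexample at row 2: with r=True, w=False, the formula is False.

No, it is not a tautology.


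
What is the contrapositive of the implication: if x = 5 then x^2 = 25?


The contrapositive of (P → Q) is (¬Q → ¬P); it is logically equivalent to the original.
Here P = 'x = 5' and Q = 'x^2 = 25'.

If not (x^2 = 25), then not (x = 5).


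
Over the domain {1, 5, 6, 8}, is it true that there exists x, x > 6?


Evaluate the predicate on each element: 1:F, 5:F, 6:F, 8:T.
Witness x = 8 satisfies the predicate.

T


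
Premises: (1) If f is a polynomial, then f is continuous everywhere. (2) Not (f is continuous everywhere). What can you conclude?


Modus tollens: from (P → Q) and ¬Q, infer ¬P.
Q = 'f is continuous everywhere' is denied; since P → Q, P must also fail.

Not (f is a polynomial).


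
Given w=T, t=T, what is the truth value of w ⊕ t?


Exclusive or is true when exactly one operand is true.
Substitute: w=T, t=T.
T ⊕ T evaluates to F.

F


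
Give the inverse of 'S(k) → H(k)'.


The inverse of (P → Q) is (¬P → ¬Q). It is equivalent to the converse, not to the original.
Here P = 'S(k)' and Q = 'H(k)'.

If not (S(k)), then not (H(k)).


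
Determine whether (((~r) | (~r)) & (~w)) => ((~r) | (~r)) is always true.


Build the truth table over {r, w}:
r | w | φ
---------
False | False | True
True | False | True
False | True | True
True | True | True
Every row evaluates to true.

Yes, it is a tautology.


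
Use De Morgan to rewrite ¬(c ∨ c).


De Morgan: the negation of a disjunction is the conjunction of the negations.
Distribute ¬ across ∨, flipping it to ∧, and negate each literal.

(¬c) ∧ (¬c)


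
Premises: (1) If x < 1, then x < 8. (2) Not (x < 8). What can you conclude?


Modus tollens: from (P → Q) and ¬Q, infer ¬P.
Q = 'x < 8' is denied; since P → Q, P must also fail.

Not (x < 1).


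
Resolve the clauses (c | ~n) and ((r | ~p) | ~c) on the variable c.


The clauses contain complementary literals c and ~c.
Resolution eliminates this pair and disjoins the remaining literals (merging duplicates).

((~n | r) | ~p)


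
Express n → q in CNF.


Step 1: Rewrite n → q as ¬n ∨ q.

(¬n) ∨ q


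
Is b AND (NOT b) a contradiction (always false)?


Truth table over {b}:
b | φ
-----
F | F
T | F
Every row is false.

Yes, it is a contradiction.


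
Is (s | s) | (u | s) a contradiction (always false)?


Truth table over {s, u}:
s | u | φ
---------
False | False | False
True | False | True
False | True | True
True | True | True
Satisfying assignment at row 2: s=True, u=False gives True.

No, it is not a contradiction.


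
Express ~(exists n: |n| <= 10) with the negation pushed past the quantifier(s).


¬(forall x: φ) = exists x: ¬φ, and ¬(exists x: φ) = forall x: ¬φ.
Apply to the existential statement.

forall n: ~(|n| <= 10)


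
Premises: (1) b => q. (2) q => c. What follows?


Hypothetical syllogism: from (P → Q) and (Q → R), infer (P → R).
Chain the two implications through the shared middle term 'q'.

b => c


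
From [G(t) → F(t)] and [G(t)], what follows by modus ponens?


Modus ponens: from (P → Q) and P, infer Q.
P = 'G(t)' is asserted, and P → Q holds, so Q follows.

F(t).


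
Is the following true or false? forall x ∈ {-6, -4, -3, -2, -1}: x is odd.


Evaluate the predicate on each element: -6:False, -4:False, -3:True, -2:False, -1:True.
Counterexample x = -6 fails the predicate.

False


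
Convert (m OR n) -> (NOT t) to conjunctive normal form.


Step 1: Rewrite as ¬(m ∨ n) ∨ (¬t) = (¬m ∧ ¬n) ∨ (¬t).
Step 2: Distribute ∨ over ∧.

((NOT m) OR (NOT t)) AND ((NOT n) OR (NOT t))


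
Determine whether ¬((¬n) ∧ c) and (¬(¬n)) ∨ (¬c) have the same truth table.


Compare truth tables:
c | n | φ | ψ
-------------
F | F | T | T
T | F | F | F
F | T | T | T
T | T | T | T
The columns φ and ψ agree on every row.

Yes, they are logically equivalent.


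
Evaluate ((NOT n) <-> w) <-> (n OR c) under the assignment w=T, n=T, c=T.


Substitute w=T, n=T, c=T:
NOT n = F
(NOT n) <-> w = F <-> T = F
n OR c = T OR T = T
((NOT n) <-> w) <-> (n OR c) = F <-> T = F

F


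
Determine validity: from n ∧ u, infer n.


This matches the form of conjunction elimination: the conclusion follows in every model of the premises.

Valid.


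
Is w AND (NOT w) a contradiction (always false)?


Truth table over {w}:
w | φ
-----
F | F
T | F
Every row is false.

Yes, it is a contradiction.


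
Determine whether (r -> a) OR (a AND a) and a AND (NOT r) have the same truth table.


Compare truth tables:
a | r | φ | ψ
-------------
F | F | T | F
T | F | T | T
F | T | F | F
T | T | T | F
They differ at row 1 (a=F, r=F): φ=T but ψ=F.

No, they are not logically equivalent.


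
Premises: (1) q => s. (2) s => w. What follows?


Hypothetical syllogism: from (P → Q) and (Q → R), infer (P → R).
Chain the two implications through the shared middle term 's'.

q => w


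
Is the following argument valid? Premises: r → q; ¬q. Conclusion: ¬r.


This matches the form of modus tollens: the conclusion follows in every model of the premises.

Valid.


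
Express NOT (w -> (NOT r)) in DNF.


Step 1: Rewrite implication then negate: ¬(¬w ∨ (¬r)) = w ∧ ¬(¬r).
Step 2: Eliminate any double negations (¬¬X = X).

w AND r


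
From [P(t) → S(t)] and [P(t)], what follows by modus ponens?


Modus ponens: from (P → Q) and P, infer Q.
P = 'P(t)' is asserted, and P → Q holds, so Q follows.

S(t).


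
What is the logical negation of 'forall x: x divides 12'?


¬(forall x: φ) = exists x: ¬φ, and ¬(exists x: φ) = forall x: ¬φ.
Apply to the universal statement.

exists x: ~(x divides 12)


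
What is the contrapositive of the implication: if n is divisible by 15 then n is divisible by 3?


The contrapositive of (P → Q) is (¬Q → ¬P); it is logically equivalent to the original.
Here P = 'n is divisible by 15' and Q = 'n is divisible by 3'.

If not (n is divisible by 3), then not (n is divisible by 15).


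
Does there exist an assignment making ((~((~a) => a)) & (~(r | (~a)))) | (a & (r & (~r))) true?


Check all 4 assignments over {a, r}:
a | r | φ
---------
False | False | False
True | False | False
False | True | False
True | True | False
No assignment makes the formula true.

Unsatisfiable.


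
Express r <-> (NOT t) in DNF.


Step 1: r ↔ (¬t) is true exactly when both agree: (r ∧ (¬t)) ∨ (¬r ∧ ¬(¬t)).
Step 2: Eliminate any double negations (¬¬X = X).

(r AND (NOT t)) OR ((NOT r) AND t)


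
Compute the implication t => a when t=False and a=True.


Implication is false only when antecedent is true and consequent is false.
Substitute: t=False, a=True.
False => True evaluates to True.

True


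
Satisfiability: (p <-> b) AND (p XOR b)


Check all 4 assignments over {b, p}:
b | p | φ
---------
F | F | F
T | F | F
F | T | F
T | T | F
No assignment makes the formula true.

Unsatisfiable.


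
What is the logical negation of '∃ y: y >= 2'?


¬(∀ x: φ) = ∃ x: ¬φ, and ¬(∃ x: φ) = ∀ x: ¬φ.
Apply to the existential statement.

∀ y: ¬(y >= 2)


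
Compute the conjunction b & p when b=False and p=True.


Conjunction is true only when both operands are true.
Substitute: b=False, p=True.
False & True evaluates to False.

False


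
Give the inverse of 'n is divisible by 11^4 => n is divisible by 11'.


The inverse of (P → Q) is (¬P → ¬Q). It is equivalent to the converse, not to the original.
Here P = 'n is divisible by 11^4' and Q = 'n is divisible by 11'.

If not (n is divisible by 11^4), then not (n is divisible by 11).


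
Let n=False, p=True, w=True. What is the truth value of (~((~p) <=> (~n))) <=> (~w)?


Substitute n=False, p=True, w=True:
~p = False
~n = True
(~p) <=> (~n) = False <=> True = False
~((~p) <=> (~n)) = True
~w = False
(~((~p) <=> (~n))) <=> (~w) = True <=> False = False

False


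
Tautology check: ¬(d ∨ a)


Build the truth table over {a, d}:
a | d | φ
---------
F | F | T
T | F | F
F | T | F
T | T | F
Counterexample at row 2: with a=T, d=F, the formula is F.

No, it is not a tautology.


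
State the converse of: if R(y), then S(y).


The converse of (P → Q) is (Q → P). It is not in general equivalent to the original.
Here P = 'R(y)' and Q = 'S(y)'.

If S(y), then R(y).


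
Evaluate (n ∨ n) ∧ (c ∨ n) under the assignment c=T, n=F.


Substitute c=T, n=F:
n ∨ n = F ∨ F = F
c ∨ n = T ∨ F = T
(n ∨ n) ∧ (c ∨ n) = F ∧ T = F

F


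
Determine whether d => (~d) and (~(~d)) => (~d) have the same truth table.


Compare truth tables:
d | φ | ψ
---------
False | True | True
True | False | False
The columns φ and ψ agree on every row.

Yes, they are logically equivalent.


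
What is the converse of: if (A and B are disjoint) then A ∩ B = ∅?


The converse of (P → Q) is (Q → P). It is not in general equivalent to the original.
Here P = '(A and B are disjoint)' and Q = 'A ∩ B = ∅'.

If A ∩ B = ∅, then (A and B are disjoint).


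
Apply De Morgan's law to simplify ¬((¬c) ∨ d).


De Morgan: the negation of a disjunction is the conjunction of the negations.
Distribute ¬ across ∨, flipping it to ∧, and negate each literal.

c ∧ (¬d)


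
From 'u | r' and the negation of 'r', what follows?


Disjunctive syllogism: from (P ∨ Q) and ¬P, infer Q.
One disjunct, 'r', is ruled out; the other must hold.

u


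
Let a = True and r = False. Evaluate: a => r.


Implication is false only when antecedent is true and consequent is false.
Substitute: a=True, r=False.
True => False evaluates to False.

False


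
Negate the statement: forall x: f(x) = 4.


¬(forall x: φ) = exists x: ¬φ, and ¬(exists x: φ) = forall x: ¬φ.
Apply to the universal statement.

exists x: ~(f(x) = 4)


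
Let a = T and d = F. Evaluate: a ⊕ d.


Exclusive or is true when exactly one operand is true.
Substitute: a=T, d=F.
T ⊕ F evaluates to T.

T


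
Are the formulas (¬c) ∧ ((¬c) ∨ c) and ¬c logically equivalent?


Compare truth tables:
c | φ | ψ
---------
F | T | T
T | F | F
The columns φ and ψ agree on every row.

Yes, they are logically equivalent.


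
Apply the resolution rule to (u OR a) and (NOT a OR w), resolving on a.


The clauses contain complementary literals a and NOTa.
Resolution eliminates this pair and disjoins the remaining literals (merging duplicates).

(u OR w)


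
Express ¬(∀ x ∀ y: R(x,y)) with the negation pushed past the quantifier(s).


Negation flips each quantifier (∀↔∃) and negates the inner predicate.
¬(∀ x ∀ y: φ) = ∃ x ∃ y: ¬φ.

∃ x ∃ y: ¬(R(x,y))


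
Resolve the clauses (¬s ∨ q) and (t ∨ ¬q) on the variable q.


The clauses contain complementary literals q and ¬q.
Resolution eliminates this pair and disjoins the remaining literals (merging duplicates).

(¬s ∨ t)


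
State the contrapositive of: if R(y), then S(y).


The contrapositive of (P → Q) is (¬Q → ¬P); it is logically equivalent to the original.
Here P = 'R(y)' and Q = 'S(y)'.

If not (S(y)), then not (R(y)).


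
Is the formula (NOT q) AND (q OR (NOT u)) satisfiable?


Search for a satisfying assignment over {q, u}.
Try q=F, u=F: the formula evaluates to T.
A satisfying assignment exists.

Satisfiable.


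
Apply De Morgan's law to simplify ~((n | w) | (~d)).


De Morgan: the negation of a disjunction is the conjunction of the negations.
Distribute ~ across |, flipping it to &, and negate each literal.

((~n) & (~w)) & d


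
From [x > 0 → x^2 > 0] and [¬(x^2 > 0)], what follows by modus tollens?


Modus tollens: from (P → Q) and ¬Q, infer ¬P.
Q = 'x^2 > 0' is denied; since P → Q, P must also fail.

Not (x > 0).


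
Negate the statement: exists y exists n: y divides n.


Negation flips each quantifier (∀↔∃) and negates the inner predicate.
¬(exists y exists n: φ) = forall y forall n: ¬φ.

forall y forall n: ~(y divides n)


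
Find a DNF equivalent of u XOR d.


Step 1: u ⊕ d is true exactly when they disagree: (u ∧ ¬d) ∨ (¬u ∧ d).

(u AND (NOT d)) OR ((NOT u) AND d)


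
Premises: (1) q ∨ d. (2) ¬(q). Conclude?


Disjunctive syllogism: from (P ∨ Q) and ¬P, infer Q.
One disjunct, 'q', is ruled out; the other must hold.

d


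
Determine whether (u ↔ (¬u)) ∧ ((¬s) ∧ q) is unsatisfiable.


Truth table over {q, s, u}:
q | s | u | φ
-------------
F | F | F | F
T | F | F | F
F | T | F | F
T | T | F | F
F | F | T | F
T | F | T | F
F | T | T | F
T | T | T | F
Every row is false.

Yes, it is a contradiction.


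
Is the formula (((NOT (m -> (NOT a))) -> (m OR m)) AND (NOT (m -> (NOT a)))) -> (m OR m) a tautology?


Build the truth table over {a, m}:
a | m | φ
---------
F | F | T
T | F | T
F | T | T
T | T | T
Every row evaluates to true.

Yes, it is a tautology.


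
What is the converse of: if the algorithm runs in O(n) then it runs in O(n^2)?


The converse of (P → Q) is (Q → P). It is not in general equivalent to the original.
Here P = 'the algorithm runs in O(n)' and Q = 'it runs in O(n^2)'.

If it runs in O(n^2), then the algorithm runs in O(n).


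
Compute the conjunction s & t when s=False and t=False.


Conjunction is true only when both operands are true.
Substitute: s=False, t=False.
False & False evaluates to False.

False
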